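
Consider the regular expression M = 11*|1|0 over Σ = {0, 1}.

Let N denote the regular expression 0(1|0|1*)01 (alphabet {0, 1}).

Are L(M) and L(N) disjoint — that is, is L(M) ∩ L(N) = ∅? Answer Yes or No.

Yes

Converting the expression M to a DFA (subset construction, then merging equivalent states) gives the minimal DFA with states {m0, m1, m2, m3}, start state m0, accepting states {m1, m2} and transitions m0: 0→m1, 1→m2; m1: 0→m3, 1→m3; m2: 0→m3, 1→m2; m3: 0→m3, 1→m3.
Converting the expression N to a DFA (subset construction, then merging equivalent states) gives the minimal DFA with states {n0, n1, n2, n3, n4, n5, n6}, start state n0, accepting states {n6} and transitions n0: 0→n1, 1→n2; n1: 0→n3, 1→n4; n2: 0→n2, 1→n2; n3: 0→n5, 1→n6; n4: 0→n5, 1→n4; n5: 0→n2, 1→n6; n6: 0→n2, 1→n2.
Exploring the product automaton M × N from the start pair (m0, n0), following both machines on each input symbol, reaches 8 state pairs: (m0, n0), (m1, n1), (m2, n2), (m3, n3), (m3, n4), (m3, n2), (m3, n5), (m3, n6).
M accepts in {m1, m2} and N accepts in {n6}; no reachable pair has both components accepting, so no string drives both machines to acceptance simultaneously and L(M) ∩ L(N) = ∅.
So no string is accepted by both, and the intersection is empty.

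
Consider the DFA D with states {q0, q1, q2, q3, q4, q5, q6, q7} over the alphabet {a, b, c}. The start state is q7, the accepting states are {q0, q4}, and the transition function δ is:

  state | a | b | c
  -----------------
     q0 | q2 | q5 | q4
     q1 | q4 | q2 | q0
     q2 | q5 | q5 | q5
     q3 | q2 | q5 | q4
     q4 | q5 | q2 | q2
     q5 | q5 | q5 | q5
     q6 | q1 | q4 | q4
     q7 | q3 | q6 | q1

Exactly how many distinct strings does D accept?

9

The useful subgraph on states {q0, q1, q3, q4, q6, q7} is acyclic, so L(D) is finite; the longest accepting path visits 5 useful states, giving maximum string length 4.
Counting accepting paths from q7 by length: 5 of length 2, 3 of length 3, 1 of length 4. Total 9.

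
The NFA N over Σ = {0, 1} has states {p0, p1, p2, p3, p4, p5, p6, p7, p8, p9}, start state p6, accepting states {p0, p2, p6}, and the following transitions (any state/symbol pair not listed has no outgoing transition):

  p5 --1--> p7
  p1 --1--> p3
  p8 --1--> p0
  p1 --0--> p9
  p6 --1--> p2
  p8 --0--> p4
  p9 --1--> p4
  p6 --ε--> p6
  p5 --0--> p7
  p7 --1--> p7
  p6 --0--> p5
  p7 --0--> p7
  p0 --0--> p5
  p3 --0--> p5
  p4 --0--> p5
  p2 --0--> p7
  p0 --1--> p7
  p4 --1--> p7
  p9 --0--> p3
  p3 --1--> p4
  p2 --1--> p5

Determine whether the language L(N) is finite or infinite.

The useful states (reachable from p6 and able to reach an accepting state) are {p2, p6}.
Restricted to these states the transition graph has no cycle, so every accepting path has bounded length and L is finite.

finite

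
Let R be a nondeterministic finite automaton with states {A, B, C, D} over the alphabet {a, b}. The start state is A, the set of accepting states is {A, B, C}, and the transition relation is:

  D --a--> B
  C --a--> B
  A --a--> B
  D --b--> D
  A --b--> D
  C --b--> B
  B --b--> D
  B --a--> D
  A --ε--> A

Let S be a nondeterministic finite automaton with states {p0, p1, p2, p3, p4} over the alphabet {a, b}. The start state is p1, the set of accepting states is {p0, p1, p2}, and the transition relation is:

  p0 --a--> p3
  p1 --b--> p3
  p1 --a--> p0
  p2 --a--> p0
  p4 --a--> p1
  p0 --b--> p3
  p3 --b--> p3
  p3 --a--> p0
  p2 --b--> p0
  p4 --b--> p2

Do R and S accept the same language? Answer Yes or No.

Yes

Exploring the product automaton R × S from the start pair (A, p1), following both machines on each input symbol, reaches 3 state pairs: (A, p1), (B, p0), (D, p3).
R accepts in {A, B, C} and S accepts in {p0, p1, p2}. In every reachable pair the two components are either both accepting — (A, p1), (B, p0) — or both non-accepting, so no string is accepted by exactly one of the machines: L(R) \ L(S) and L(S) \ L(R) are both empty.
Hence every string is accepted by R iff it is accepted by S, and the two languages coincide.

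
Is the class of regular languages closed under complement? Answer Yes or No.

Take a complete DFA for L and swap accepting and non-accepting states; the resulting DFA accepts exactly Σ* \ L.
So the regular languages are closed under complement.

Yes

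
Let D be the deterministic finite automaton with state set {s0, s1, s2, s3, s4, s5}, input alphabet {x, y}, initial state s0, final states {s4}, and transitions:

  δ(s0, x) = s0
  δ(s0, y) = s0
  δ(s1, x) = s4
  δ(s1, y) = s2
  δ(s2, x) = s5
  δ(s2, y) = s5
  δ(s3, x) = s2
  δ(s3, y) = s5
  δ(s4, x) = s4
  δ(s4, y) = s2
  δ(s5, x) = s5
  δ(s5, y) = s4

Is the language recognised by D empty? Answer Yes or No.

The states reachable from the start state are {s0}.
None of the accepting states {s4} is reachable, so no string is accepted and L(D) = ∅.

Yes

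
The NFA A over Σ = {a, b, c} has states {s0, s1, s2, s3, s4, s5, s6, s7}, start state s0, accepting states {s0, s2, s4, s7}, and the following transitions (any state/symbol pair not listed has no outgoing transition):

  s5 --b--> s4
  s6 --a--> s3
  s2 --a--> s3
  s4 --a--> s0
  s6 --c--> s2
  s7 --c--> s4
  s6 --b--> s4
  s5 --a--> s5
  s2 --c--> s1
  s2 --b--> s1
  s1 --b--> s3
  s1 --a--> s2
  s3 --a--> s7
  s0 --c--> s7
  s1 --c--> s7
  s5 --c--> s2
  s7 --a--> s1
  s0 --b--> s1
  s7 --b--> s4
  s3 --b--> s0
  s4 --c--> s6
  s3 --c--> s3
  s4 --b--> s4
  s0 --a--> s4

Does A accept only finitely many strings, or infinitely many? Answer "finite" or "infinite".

infinite

State s1 is reachable from the start and can reach an accepting state, and it lies on the cycle s1 → s2 → s1.
Traversing that cycle any number of times yields accepted strings of unbounded length, so the language is infinite.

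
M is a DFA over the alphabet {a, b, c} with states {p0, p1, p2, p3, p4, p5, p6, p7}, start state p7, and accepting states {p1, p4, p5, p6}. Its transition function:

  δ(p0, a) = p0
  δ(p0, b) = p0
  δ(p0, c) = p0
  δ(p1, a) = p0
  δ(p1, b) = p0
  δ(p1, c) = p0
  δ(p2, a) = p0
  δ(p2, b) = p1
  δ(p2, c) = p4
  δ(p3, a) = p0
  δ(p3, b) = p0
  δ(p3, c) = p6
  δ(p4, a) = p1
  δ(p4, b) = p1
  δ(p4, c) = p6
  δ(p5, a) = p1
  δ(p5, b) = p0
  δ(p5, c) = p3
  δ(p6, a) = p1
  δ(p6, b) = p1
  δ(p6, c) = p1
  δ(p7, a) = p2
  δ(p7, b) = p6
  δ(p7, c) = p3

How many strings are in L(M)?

16

The useful subgraph on states {p1, p2, p3, p4, p6, p7} is acyclic, so L(M) is finite; the longest accepting path visits 5 useful states, giving maximum string length 4.
Counting accepting paths from p7 by length: 1 of length 1, 6 of length 2, 6 of length 3, 3 of length 4. Total 16.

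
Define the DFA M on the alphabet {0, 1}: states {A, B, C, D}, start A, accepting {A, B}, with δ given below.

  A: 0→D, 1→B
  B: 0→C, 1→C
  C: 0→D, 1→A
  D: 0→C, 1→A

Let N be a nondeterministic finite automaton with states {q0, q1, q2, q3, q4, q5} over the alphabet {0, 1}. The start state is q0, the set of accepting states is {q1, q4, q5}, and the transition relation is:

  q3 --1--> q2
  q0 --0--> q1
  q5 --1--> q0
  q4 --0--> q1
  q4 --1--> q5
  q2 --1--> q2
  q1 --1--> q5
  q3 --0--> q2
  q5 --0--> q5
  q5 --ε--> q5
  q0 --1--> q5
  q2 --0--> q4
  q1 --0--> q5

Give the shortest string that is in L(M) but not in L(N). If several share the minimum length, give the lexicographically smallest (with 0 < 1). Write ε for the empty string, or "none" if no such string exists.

The empty string ε is accepted by M but not by N.
Since ε is the unique shortest string, it is the required witness.

ε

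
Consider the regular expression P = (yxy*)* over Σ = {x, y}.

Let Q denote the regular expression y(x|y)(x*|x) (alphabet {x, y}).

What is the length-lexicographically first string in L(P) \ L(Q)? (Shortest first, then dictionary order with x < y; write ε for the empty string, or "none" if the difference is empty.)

The empty string ε is accepted by P but not by Q.
Since ε is the unique shortest string, it is the required witness.

ε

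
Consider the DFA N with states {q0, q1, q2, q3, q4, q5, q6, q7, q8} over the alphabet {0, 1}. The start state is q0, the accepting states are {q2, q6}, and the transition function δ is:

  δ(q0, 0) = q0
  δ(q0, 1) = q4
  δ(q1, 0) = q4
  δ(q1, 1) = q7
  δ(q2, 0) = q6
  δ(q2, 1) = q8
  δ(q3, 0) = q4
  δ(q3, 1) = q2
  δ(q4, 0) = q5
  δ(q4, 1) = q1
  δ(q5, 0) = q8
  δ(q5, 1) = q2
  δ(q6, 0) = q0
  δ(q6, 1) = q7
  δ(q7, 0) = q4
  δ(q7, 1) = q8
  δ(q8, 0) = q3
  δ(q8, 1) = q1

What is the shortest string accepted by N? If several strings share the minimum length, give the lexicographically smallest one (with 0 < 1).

101

A breadth-first search from q0 reaches an accepting state first via the path q0 → q4 → q5 → q2 on input 101.
No string of length < 3 is accepted (BFS exhausts all shorter strings without reaching an accepting state), and 101 is the lexicographically least accepting string of length 3.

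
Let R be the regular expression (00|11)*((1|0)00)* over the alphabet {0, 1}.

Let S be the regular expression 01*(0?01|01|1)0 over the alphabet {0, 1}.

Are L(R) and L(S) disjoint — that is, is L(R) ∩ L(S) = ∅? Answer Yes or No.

Yes

Converting the expression R to a DFA (subset construction, then merging equivalent states) gives the minimal DFA with states {r0, r1, r2, r3, r4, r5, r6, r7, r8}, start state r0, accepting states {r0, r3, r6, r7} and transitions r0: 0→r1, 1→r2; r1: 0→r3, 1→r4; r2: 0→r5, 1→r0; r3: 0→r6, 1→r2; r4: 0→r4, 1→r4; r5: 0→r7, 1→r4; r6: 0→r3, 1→r8; r7: 0→r8, 1→r8; r8: 0→r5, 1→r4.
Converting the expression S to a DFA (subset construction, then merging equivalent states) gives the minimal DFA with states {s0, s1, s2, s3, s4, s5, s6, s7, s8}, start state s0, accepting states {s7, s8} and transitions s0: 0→s1, 1→s2; s1: 0→s3, 1→s4; s2: 0→s2, 1→s2; s3: 0→s5, 1→s6; s4: 0→s7, 1→s4; s5: 0→s2, 1→s6; s6: 0→s8, 1→s2; s7: 0→s5, 1→s6; s8: 0→s2, 1→s2.
Exploring the product automaton R × S from the start pair (r0, s0), following both machines on each input symbol, reaches 21 state pairs: (r0, s0), (r1, s1), (r2, s2), (r3, s3), (r4, s4), (r5, s2), (r0, s2), (r6, s5), (r2, s6), (r4, s7), (r7, s2), (r4, s2), (r1, s2), (r3, s2), (r8, s6), (r5, s8), (r4, s5), (r4, s6), (r8, s2), (r6, s2), (r4, s8).
R accepts in {r0, r3, r6, r7} and S accepts in {s7, s8}; no reachable pair has both components accepting, so no string drives both machines to acceptance simultaneously and L(R) ∩ L(S) = ∅.
So no string is accepted by both, and the intersection is empty.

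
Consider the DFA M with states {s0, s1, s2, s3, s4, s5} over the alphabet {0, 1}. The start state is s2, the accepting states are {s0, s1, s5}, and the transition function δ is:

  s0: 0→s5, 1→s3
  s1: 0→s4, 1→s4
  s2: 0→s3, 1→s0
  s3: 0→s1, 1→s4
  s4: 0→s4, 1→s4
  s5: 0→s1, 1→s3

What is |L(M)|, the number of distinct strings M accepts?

6

The useful subgraph on states {s0, s1, s2, s3, s5} is acyclic, so L(M) is finite; the longest accepting path visits 5 useful states, giving maximum string length 4.
Counting accepting paths from s2 by length: 1 of length 1, 2 of length 2, 2 of length 3, 1 of length 4. Total 6.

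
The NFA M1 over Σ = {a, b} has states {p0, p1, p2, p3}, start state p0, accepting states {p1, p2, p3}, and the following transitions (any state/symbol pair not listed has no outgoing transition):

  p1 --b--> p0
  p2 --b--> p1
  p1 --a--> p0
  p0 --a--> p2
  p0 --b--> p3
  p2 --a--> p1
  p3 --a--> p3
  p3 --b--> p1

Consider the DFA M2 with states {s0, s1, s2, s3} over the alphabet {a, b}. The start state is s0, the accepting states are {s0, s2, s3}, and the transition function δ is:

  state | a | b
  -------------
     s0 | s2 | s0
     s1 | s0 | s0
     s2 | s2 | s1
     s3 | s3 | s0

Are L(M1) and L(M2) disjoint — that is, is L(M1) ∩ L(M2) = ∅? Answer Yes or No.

The string a is accepted by both M1 and M2.
Hence L(M1) ∩ L(M2) ≠ ∅.

No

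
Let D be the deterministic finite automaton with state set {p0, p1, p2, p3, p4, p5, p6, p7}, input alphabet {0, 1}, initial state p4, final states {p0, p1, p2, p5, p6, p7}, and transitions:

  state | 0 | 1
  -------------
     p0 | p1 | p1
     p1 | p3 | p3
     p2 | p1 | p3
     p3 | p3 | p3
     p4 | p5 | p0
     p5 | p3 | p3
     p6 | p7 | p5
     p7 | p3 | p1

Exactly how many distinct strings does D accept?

The useful subgraph on states {p0, p1, p4, p5} is acyclic, so L(D) is finite; the longest accepting path visits 3 useful states, giving maximum string length 2.
Counting accepting paths from p4 by length: 2 of length 1, 2 of length 2. Total 4.

4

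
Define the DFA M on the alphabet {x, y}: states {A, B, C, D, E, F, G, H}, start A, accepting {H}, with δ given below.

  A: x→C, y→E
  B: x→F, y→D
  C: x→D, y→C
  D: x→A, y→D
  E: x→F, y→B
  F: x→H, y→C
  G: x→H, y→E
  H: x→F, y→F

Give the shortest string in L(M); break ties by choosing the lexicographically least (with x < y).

yxx

A breadth-first search from A reaches an accepting state first via the path A → E → F → H on input yxx.
No string of length < 3 is accepted (BFS exhausts all shorter strings without reaching an accepting state), and yxx is the lexicographically least accepting string of length 3.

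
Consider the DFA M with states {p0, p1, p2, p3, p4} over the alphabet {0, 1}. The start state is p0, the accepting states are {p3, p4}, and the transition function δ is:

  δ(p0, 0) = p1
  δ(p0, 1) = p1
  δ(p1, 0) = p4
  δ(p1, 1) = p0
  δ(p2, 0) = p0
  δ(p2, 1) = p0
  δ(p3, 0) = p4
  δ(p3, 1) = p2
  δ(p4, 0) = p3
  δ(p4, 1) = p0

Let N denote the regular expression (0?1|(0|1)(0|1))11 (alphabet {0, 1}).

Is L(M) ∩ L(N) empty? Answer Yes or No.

Yes

Converting the expression N to a DFA (subset construction, then merging equivalent states) gives the minimal DFA with states {n0, n1, n2, n3, n4, n5, n6, n7, n8}, start state n0, accepting states {n7, n8} and transitions n0: 0→n1, 1→n2; n1: 0→n3, 1→n3; n2: 0→n3, 1→n4; n3: 0→n5, 1→n6; n4: 0→n5, 1→n7; n5: 0→n5, 1→n5; n6: 0→n5, 1→n8; n7: 0→n5, 1→n8; n8: 0→n5, 1→n5.
Exploring the product automaton M × N from the start pair (p0, n0), following both machines on each input symbol, reaches 16 state pairs: (p0, n0), (p1, n1), (p1, n2), (p4, n3), (p0, n3), (p0, n4), (p3, n5), (p0, n6), (p1, n5), (p1, n6), (p1, n7), (p4, n5), (p2, n5), (p1, n8), (p0, n5), (p0, n8).
M accepts in {p3, p4} and N accepts in {n7, n8}; no reachable pair has both components accepting, so no string drives both machines to acceptance simultaneously and L(M) ∩ L(N) = ∅.
So no string is accepted by both, and the intersection is empty.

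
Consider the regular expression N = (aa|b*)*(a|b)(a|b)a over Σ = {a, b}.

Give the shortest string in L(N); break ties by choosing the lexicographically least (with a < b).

aaa

By inspection of the expression, no string of length less than 3 matches, and aaa is the lexicographically first match of length 3.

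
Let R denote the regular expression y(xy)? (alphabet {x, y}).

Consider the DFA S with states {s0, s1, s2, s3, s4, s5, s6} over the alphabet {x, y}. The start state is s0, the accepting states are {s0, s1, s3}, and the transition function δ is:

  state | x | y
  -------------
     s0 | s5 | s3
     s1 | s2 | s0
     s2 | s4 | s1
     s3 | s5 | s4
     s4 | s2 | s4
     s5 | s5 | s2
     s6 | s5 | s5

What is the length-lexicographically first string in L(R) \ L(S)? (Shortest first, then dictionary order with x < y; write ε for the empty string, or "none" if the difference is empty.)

yxy

The string yxy is accepted by R but not by S.
No shorter string lies in the difference, and yxy is the lexicographically first length-3 string in L(R) \ L(S).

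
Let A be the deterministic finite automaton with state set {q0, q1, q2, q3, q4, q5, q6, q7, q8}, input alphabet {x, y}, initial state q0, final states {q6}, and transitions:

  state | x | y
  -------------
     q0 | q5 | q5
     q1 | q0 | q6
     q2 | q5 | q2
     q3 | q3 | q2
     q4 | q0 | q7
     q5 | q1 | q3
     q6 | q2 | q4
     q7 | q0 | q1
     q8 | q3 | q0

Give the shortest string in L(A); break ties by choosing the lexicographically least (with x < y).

xxy

A breadth-first search from q0 reaches an accepting state first via the path q0 → q5 → q1 → q6 on input xxy.
No string of length < 3 is accepted (BFS exhausts all shorter strings without reaching an accepting state), and xxy is the lexicographically least accepting string of length 3.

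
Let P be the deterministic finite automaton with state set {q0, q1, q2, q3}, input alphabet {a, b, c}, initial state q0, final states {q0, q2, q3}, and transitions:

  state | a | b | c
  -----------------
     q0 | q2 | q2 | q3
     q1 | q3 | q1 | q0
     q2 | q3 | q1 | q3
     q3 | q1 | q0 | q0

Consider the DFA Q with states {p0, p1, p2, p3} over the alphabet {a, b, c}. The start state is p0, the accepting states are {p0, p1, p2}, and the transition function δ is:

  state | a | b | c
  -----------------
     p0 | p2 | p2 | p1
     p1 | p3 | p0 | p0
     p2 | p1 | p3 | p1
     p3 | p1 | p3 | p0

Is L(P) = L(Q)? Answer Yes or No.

Yes

Exploring the product automaton P × Q from the start pair (q0, p0), following both machines on each input symbol, reaches 4 state pairs: (q0, p0), (q2, p2), (q3, p1), (q1, p3).
P accepts in {q0, q2, q3} and Q accepts in {p0, p1, p2}. In every reachable pair the two components are either both accepting — (q0, p0), (q2, p2), (q3, p1) — or both non-accepting, so no string is accepted by exactly one of the machines: L(P) \ L(Q) and L(Q) \ L(P) are both empty.
Hence every string is accepted by P iff it is accepted by Q, and the two languages coincide.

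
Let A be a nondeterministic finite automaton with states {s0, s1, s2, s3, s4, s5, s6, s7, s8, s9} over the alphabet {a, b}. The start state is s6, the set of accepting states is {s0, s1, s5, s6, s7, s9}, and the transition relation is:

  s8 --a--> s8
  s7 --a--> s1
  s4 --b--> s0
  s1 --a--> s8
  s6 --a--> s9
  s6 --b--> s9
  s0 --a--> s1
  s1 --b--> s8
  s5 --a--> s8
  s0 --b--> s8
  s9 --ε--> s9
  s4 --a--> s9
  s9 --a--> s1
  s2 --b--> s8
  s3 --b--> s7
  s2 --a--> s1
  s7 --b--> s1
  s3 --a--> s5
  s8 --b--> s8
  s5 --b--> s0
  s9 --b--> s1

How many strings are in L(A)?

7

The useful subgraph on states {s1, s6, s9} is acyclic, so L(A) is finite; the longest accepting path visits 3 useful states, giving maximum string length 2.
Counting accepting paths from s6 by length: 1 of length 0, 2 of length 1, 4 of length 2. Total 7.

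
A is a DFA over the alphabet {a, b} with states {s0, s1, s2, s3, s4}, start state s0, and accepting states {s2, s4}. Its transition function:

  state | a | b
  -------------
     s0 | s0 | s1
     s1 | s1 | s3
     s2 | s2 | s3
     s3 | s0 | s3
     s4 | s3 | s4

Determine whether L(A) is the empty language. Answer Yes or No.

Yes

The states reachable from the start state are {s0, s1, s3}.
None of the accepting states {s2, s4} is reachable, so no string is accepted and L(A) = ∅.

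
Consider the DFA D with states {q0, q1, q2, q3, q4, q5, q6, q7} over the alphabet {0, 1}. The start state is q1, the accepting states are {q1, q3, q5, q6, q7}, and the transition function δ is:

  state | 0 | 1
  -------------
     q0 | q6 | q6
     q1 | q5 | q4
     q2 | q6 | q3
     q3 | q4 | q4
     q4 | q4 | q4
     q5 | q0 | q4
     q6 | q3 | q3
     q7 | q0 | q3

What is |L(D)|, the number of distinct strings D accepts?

The useful subgraph on states {q0, q1, q3, q5, q6} is acyclic, so L(D) is finite; the longest accepting path visits 5 useful states, giving maximum string length 4.
Counting accepting paths from q1 by length: 1 of length 0, 1 of length 1, 2 of length 3, 4 of length 4. Total 8.

8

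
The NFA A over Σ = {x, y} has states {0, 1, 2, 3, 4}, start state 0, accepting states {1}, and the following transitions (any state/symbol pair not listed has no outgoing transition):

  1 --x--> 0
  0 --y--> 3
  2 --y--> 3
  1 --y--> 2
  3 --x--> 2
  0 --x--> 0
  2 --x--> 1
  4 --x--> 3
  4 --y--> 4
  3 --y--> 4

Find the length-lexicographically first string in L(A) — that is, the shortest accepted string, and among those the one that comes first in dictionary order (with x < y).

yxx

A breadth-first search from 0 reaches an accepting state first via the path 0 → 3 → 2 → 1 on input yxx.
No string of length < 3 is accepted (BFS exhausts all shorter strings without reaching an accepting state), and yxx is the lexicographically least accepting string of length 3.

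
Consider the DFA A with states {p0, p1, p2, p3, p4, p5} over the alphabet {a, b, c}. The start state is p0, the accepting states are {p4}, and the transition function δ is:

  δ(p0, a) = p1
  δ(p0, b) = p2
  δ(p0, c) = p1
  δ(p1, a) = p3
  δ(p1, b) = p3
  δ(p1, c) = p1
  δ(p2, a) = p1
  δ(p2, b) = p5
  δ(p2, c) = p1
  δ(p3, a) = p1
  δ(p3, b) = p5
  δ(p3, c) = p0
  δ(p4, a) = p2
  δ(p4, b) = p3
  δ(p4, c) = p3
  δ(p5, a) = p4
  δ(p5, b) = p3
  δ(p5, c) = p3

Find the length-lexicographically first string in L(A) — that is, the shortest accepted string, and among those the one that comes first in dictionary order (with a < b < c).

A breadth-first search from p0 reaches an accepting state first via the path p0 → p2 → p5 → p4 on input bba.
No string of length < 3 is accepted (BFS exhausts all shorter strings without reaching an accepting state), and bba is the lexicographically least accepting string of length 3.

bba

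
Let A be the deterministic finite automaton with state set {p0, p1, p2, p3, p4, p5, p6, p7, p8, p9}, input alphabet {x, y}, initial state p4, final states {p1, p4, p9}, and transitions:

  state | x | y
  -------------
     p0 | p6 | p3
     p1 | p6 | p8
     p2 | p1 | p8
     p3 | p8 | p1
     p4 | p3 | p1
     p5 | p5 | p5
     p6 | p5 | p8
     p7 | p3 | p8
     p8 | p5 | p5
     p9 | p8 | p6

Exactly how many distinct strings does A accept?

3

The useful subgraph on states {p1, p3, p4} is acyclic, so L(A) is finite; the longest accepting path visits 3 useful states, giving maximum string length 2.
Counting accepting paths from p4 by length: 1 of length 0, 1 of length 1, 1 of length 2. Total 3.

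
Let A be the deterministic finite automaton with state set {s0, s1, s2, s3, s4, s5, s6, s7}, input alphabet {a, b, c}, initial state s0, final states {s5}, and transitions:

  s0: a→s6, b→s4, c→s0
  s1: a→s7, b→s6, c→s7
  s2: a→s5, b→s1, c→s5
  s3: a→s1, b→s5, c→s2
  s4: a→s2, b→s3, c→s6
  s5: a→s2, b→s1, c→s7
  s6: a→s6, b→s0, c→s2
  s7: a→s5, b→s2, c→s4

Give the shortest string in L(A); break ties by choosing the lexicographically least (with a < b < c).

A breadth-first search from s0 reaches an accepting state first via the path s0 → s6 → s2 → s5 on input aca.
No string of length < 3 is accepted (BFS exhausts all shorter strings without reaching an accepting state), and aca is the lexicographically least accepting string of length 3.

aca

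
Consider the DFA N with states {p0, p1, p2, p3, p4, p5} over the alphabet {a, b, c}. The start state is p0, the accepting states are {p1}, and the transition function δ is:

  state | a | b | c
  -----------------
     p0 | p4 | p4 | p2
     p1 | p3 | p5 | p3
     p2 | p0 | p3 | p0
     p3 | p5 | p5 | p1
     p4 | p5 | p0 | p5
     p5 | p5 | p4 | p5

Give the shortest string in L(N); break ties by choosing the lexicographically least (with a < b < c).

A breadth-first search from p0 reaches an accepting state first via the path p0 → p2 → p3 → p1 on input cbc.
No string of length < 3 is accepted (BFS exhausts all shorter strings without reaching an accepting state), and cbc is the lexicographically least accepting string of length 3.

cbc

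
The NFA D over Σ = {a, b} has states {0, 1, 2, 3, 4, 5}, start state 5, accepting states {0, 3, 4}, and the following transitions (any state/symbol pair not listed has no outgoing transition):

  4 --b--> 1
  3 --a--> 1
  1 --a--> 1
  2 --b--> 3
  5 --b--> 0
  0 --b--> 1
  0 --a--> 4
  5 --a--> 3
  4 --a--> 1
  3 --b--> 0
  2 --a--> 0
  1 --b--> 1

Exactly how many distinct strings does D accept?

The useful subgraph on states {0, 3, 4, 5} is acyclic, so L(D) is finite; the longest accepting path visits 4 useful states, giving maximum string length 3.
Counting accepting paths from 5 by length: 2 of length 1, 2 of length 2, 1 of length 3. Total 5.

5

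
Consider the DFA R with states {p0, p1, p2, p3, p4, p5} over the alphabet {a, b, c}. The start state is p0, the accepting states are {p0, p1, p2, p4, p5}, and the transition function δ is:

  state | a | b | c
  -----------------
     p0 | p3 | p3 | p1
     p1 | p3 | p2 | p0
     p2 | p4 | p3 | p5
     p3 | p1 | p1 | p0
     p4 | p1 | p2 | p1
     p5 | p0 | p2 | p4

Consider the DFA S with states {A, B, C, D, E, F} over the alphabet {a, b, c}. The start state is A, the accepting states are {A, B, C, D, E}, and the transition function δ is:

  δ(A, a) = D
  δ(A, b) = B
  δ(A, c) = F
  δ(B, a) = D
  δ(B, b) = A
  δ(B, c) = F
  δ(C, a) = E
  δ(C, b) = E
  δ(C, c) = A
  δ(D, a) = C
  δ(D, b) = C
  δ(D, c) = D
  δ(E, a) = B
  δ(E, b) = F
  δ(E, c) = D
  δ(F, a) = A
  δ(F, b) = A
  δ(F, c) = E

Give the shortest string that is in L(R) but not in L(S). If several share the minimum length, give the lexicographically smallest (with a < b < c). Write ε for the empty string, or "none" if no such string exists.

c

The string c is accepted by R but not by S.
No shorter string lies in the difference, and c is the lexicographically first length-1 string in L(R) \ L(S).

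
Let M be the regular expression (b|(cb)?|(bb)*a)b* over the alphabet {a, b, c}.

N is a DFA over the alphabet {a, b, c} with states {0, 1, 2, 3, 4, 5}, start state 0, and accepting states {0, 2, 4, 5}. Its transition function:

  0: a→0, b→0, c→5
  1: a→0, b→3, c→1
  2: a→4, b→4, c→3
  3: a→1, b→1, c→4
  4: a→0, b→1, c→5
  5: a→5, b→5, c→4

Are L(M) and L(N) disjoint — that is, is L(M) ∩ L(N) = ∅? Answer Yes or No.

No

The empty string ε is accepted by both M and N.
Hence L(M) ∩ L(N) ≠ ∅.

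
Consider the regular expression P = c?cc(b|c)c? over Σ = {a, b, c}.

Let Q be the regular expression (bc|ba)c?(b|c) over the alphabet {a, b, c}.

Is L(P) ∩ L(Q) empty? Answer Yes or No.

Yes

Converting the expression P to a DFA (subset construction, then merging equivalent states) gives the minimal DFA with states {p0, p1, p2, p3, p4, p5, p6}, start state p0, accepting states {p4, p5, p6} and transitions p0: a→p1, b→p1, c→p2; p1: a→p1, b→p1, c→p1; p2: a→p1, b→p1, c→p3; p3: a→p1, b→p4, c→p5; p4: a→p1, b→p1, c→p6; p5: a→p1, b→p4, c→p4; p6: a→p1, b→p1, c→p1.
Converting the expression Q to a DFA (subset construction, then merging equivalent states) gives the minimal DFA with states {q0, q1, q2, q3, q4, q5}, start state q0, accepting states {q4, q5} and transitions q0: a→q1, b→q2, c→q1; q1: a→q1, b→q1, c→q1; q2: a→q3, b→q1, c→q3; q3: a→q1, b→q4, c→q5; q4: a→q1, b→q1, c→q1; q5: a→q1, b→q4, c→q4.
Exploring the product automaton P × Q from the start pair (p0, q0), following both machines on each input symbol, reaches 11 state pairs: (p0, q0), (p1, q1), (p1, q2), (p2, q1), (p1, q3), (p3, q1), (p1, q4), (p1, q5), (p4, q1), (p5, q1), (p6, q1).
P accepts in {p4, p5, p6} and Q accepts in {q4, q5}; no reachable pair has both components accepting, so no string drives both machines to acceptance simultaneously and L(P) ∩ L(Q) = ∅.
So no string is accepted by both, and the intersection is empty.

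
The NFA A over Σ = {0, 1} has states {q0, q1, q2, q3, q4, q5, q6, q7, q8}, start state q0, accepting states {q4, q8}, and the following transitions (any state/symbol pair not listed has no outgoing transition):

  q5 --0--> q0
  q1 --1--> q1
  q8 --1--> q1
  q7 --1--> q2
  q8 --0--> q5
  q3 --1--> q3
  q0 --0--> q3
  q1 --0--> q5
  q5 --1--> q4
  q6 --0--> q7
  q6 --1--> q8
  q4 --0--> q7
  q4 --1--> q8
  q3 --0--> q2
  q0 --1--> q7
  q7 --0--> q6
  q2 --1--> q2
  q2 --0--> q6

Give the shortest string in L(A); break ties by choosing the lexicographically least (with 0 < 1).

101

A breadth-first search from q0 reaches an accepting state first via the path q0 → q7 → q6 → q8 on input 101.
No string of length < 3 is accepted (BFS exhausts all shorter strings without reaching an accepting state), and 101 is the lexicographically least accepting string of length 3.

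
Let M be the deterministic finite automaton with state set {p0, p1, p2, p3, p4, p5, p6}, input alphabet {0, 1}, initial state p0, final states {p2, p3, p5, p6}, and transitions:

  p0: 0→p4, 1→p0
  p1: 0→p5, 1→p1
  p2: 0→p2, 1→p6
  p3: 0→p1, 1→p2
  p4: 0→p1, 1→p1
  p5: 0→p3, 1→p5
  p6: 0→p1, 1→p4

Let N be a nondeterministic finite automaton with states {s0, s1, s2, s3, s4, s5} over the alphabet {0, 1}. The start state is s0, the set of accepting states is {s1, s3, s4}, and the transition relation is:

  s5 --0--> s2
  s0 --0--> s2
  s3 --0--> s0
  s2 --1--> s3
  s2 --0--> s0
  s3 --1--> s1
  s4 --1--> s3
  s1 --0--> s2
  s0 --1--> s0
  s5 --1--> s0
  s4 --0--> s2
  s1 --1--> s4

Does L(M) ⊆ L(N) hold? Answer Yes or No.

No

The string 000 is in L(M) but not in L(N).
So L(M) ⊄ L(N).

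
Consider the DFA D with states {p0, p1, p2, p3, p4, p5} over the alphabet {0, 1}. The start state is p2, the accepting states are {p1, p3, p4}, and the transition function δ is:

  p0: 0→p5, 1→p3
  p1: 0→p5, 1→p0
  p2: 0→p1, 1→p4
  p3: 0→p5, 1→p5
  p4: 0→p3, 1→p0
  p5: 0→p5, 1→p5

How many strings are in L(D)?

The useful subgraph on states {p0, p1, p2, p3, p4} is acyclic, so L(D) is finite; the longest accepting path visits 4 useful states, giving maximum string length 3.
Counting accepting paths from p2 by length: 2 of length 1, 1 of length 2, 2 of length 3. Total 5.

5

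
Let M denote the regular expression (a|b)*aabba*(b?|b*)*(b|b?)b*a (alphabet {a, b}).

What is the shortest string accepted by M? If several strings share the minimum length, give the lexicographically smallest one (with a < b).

By inspection of the expression, no string of length less than 5 matches, and aabba is the lexicographically first match of length 5.

aabba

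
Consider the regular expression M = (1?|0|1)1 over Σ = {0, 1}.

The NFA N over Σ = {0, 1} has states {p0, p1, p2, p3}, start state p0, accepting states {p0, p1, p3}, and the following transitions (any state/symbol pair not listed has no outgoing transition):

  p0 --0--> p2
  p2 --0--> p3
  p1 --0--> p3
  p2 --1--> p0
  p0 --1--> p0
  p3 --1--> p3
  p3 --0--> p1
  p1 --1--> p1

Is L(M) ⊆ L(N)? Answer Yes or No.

Yes

Converting the expression M to a DFA (subset construction, then merging equivalent states) gives the minimal DFA with states {m0, m1, m2, m3, m4}, start state m0, accepting states {m2, m4} and transitions m0: 0→m1, 1→m2; m1: 0→m3, 1→m4; m2: 0→m3, 1→m4; m3: 0→m3, 1→m3; m4: 0→m3, 1→m3.
Exploring the product automaton M × N from the start pair (m0, p0), following both machines on each input symbol, reaches 8 state pairs: (m0, p0), (m1, p2), (m2, p0), (m3, p3), (m4, p0), (m3, p2), (m3, p1), (m3, p0).
M accepts in {m2, m4} and N accepts in {p0, p1, p3}. The reachable pairs whose M-component is accepting are (m2, p0), (m4, p0); in each of them the N-component is accepting too, so the product for L(M) \ L(N) (M-component accepting, N-component rejecting) has no reachable accepting pair and the difference is empty.
Hence every string in L(M) is also in L(N).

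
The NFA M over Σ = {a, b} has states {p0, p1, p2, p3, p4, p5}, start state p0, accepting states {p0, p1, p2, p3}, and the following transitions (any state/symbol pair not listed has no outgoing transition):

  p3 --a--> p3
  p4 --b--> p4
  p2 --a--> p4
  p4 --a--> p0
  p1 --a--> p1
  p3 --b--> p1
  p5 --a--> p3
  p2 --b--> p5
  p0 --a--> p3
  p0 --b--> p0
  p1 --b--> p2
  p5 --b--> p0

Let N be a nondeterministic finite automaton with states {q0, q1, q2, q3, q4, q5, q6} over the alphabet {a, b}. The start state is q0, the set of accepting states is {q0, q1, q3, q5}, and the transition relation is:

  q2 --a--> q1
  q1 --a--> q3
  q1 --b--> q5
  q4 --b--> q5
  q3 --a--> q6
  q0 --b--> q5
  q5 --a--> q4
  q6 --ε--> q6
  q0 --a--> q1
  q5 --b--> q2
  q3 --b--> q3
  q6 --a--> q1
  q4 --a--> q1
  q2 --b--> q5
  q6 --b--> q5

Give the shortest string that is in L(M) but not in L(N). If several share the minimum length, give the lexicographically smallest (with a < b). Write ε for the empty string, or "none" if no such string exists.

The string ba is accepted by M but not by N.
No shorter string lies in the difference, and ba is the lexicographically first length-2 string in L(M) \ L(N).

ba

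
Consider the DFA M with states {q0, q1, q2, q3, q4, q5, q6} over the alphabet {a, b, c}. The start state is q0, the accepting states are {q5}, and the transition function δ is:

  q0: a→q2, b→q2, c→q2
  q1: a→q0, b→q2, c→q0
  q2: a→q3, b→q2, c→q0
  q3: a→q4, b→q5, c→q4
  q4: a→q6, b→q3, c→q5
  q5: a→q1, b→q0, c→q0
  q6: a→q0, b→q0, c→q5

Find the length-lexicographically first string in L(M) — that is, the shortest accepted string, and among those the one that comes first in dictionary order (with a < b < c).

A breadth-first search from q0 reaches an accepting state first via the path q0 → q2 → q3 → q5 on input aab.
No string of length < 3 is accepted (BFS exhausts all shorter strings without reaching an accepting state), and aab is the lexicographically least accepting string of length 3.

aab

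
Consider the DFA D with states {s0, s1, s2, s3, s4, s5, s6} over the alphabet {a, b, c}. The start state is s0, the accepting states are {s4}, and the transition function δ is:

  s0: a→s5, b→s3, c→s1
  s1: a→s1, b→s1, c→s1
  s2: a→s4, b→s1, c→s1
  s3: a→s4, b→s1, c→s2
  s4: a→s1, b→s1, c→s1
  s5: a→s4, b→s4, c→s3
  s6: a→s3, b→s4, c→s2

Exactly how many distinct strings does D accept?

6

The useful subgraph on states {s0, s2, s3, s4, s5} is acyclic, so L(D) is finite; the longest accepting path visits 5 useful states, giving maximum string length 4.
Counting accepting paths from s0 by length: 3 of length 2, 2 of length 3, 1 of length 4. Total 6.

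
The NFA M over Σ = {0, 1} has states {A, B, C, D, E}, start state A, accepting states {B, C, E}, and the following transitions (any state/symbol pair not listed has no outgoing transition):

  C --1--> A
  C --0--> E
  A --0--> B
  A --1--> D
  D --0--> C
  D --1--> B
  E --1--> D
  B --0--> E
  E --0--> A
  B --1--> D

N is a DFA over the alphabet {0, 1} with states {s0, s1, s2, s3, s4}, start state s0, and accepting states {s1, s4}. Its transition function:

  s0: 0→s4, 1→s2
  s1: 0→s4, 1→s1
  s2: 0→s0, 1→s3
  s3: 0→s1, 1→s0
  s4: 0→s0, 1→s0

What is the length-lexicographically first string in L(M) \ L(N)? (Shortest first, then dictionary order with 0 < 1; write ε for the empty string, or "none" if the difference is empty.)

The string 00 is accepted by M but not by N.
No shorter string lies in the difference, and 00 is the lexicographically first length-2 string in L(M) \ L(N).

00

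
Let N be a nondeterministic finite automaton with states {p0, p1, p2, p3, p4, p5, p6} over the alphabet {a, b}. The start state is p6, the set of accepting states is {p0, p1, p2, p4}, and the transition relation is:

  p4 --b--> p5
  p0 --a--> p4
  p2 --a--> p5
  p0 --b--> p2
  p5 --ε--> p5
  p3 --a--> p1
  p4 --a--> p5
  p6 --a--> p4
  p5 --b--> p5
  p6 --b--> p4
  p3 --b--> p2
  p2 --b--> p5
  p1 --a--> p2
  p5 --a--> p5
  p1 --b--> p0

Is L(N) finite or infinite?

The useful states (reachable from p6 and able to reach an accepting state) are {p4, p6}.
Restricted to these states the transition graph has no cycle, so every accepting path has bounded length and L is finite.

finite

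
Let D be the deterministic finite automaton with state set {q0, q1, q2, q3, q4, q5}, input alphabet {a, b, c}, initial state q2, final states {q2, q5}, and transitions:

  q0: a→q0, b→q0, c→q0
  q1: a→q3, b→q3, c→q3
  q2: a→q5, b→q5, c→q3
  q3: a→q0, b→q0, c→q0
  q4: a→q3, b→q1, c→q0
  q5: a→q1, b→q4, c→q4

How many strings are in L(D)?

3

The useful subgraph on states {q2, q5} is acyclic, so L(D) is finite; the longest accepting path visits 2 useful states, giving maximum string length 1.
Counting accepting paths from q2 by length: 1 of length 0, 2 of length 1. Total 3.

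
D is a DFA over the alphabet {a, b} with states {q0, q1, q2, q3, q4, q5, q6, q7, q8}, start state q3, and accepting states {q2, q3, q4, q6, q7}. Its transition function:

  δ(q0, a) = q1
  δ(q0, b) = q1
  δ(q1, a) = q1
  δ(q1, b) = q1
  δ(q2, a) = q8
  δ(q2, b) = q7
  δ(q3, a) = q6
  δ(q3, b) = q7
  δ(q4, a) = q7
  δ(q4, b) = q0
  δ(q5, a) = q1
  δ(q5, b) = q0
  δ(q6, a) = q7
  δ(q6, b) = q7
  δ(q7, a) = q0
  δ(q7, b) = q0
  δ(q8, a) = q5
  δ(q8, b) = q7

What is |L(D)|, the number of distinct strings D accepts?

The useful subgraph on states {q3, q6, q7} is acyclic, so L(D) is finite; the longest accepting path visits 3 useful states, giving maximum string length 2.
Counting accepting paths from q3 by length: 1 of length 0, 2 of length 1, 2 of length 2. Total 5.

5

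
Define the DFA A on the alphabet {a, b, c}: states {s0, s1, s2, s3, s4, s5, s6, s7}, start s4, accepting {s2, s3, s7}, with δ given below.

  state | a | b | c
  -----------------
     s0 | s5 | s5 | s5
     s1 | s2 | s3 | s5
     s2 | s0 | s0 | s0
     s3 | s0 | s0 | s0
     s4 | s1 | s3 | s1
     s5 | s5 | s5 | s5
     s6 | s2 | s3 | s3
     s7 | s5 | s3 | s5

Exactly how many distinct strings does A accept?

The useful subgraph on states {s1, s2, s3, s4} is acyclic, so L(A) is finite; the longest accepting path visits 3 useful states, giving maximum string length 2.
Counting accepting paths from s4 by length: 1 of length 1, 4 of length 2. Total 5.

5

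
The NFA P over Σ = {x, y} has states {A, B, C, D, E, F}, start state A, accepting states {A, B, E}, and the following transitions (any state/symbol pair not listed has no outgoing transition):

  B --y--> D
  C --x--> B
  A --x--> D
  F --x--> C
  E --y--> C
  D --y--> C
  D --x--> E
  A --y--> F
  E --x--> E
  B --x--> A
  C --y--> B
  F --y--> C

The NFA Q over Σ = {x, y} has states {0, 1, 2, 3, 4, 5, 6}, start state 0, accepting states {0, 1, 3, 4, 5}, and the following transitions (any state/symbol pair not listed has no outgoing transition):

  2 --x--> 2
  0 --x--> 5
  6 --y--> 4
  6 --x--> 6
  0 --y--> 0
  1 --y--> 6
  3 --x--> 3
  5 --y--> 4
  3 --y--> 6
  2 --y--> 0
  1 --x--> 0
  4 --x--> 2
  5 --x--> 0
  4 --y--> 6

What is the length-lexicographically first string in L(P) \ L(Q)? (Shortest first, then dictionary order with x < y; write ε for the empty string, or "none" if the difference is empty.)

xyx

The string xyx is accepted by P but not by Q.
No shorter string lies in the difference, and xyx is the lexicographically first length-3 string in L(P) \ L(Q).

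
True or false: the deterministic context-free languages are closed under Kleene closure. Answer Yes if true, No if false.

L = {c aⁿbⁿ : n≥0} ∪ {cc aⁿb²ⁿ : n≥0} is a DCFL (the number of leading c's fixes which ratio the DPDA checks), but L* is not. Every word of L starts with c, so in a factorisation of the string cc aⁱbʲ (i≥1) into words of L each factor begins at one of the two c's: either the whole string is a single word of L (forcing j = 2i), or it splits as c · (c aⁱbʲ) with c ∈ L (take n = 0) and c aⁱbʲ ∈ L (forcing j = i). Thus L* ∩ cca⁺b* = {cc aⁿbⁿ : n≥1} ∪ {cc aⁿb²ⁿ : n≥1}. A DPDA for L* would give one for this intersection with a regular set, and, started from its configuration after reading cc, one for {aⁿbⁿ : n≥1} ∪ {aⁿb²ⁿ : n≥1}, which no deterministic PDA accepts (a DPDA for it would have a single run on aⁿb²ⁿ, accepting after the prefix aⁿbⁿ and accepting again after n more b's; an ordinary PDA that simulates it on a's and b's and, at any moment when it is accepting, may switch to reading only a fresh letter d while feeding each d to the simulation as a b, would accept aⁱbʲdᵏ (k≥1) exactly when both aⁱbʲ and aⁱbʲ⁺ᵏ are in the language, i.e. its language intersected with the regular set a*b*d⁺ would be exactly {aⁿbⁿdⁿ : n≥1} — impossible, since context-free languages are closed under intersection with regular sets and {aⁿbⁿdⁿ} is not context-free). So L* is not a DCFL.

No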